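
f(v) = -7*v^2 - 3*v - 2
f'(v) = -14*v - 3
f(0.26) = -3.25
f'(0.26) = -6.64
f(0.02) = -2.06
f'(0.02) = -3.28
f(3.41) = -93.63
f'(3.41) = -50.74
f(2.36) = -48.07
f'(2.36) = -36.04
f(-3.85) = -94.21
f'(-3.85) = 50.90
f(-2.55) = -39.87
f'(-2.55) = 32.70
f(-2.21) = -29.56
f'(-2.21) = 27.94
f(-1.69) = -16.92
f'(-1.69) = 20.66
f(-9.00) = -542.00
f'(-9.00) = 123.00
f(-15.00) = -1532.00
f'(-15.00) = 207.00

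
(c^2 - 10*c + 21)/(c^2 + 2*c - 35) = (c^2 - 10*c + 21)/(c^2 + 2*c - 35)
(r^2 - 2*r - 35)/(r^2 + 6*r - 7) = (r^2 - 2*r - 35)/(r^2 + 6*r - 7)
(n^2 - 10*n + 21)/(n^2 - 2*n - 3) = (n - 7)/(n + 1)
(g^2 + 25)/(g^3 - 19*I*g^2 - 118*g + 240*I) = (g + 5*I)/(g^2 - 14*I*g - 48)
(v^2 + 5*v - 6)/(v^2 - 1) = (v + 6)/(v + 1)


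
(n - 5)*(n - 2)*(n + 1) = n^3 - 6*n^2 + 3*n + 10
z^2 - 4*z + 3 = (z - 3)*(z - 1)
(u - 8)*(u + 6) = u^2 - 2*u - 48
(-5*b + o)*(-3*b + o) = 15*b^2 - 8*b*o + o^2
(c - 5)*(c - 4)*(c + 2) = c^3 - 7*c^2 + 2*c + 40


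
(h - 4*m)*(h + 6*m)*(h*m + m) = h^3*m + 2*h^2*m^2 + h^2*m - 24*h*m^3 + 2*h*m^2 - 24*m^3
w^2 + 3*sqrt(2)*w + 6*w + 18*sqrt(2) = (w + 6)*(w + 3*sqrt(2))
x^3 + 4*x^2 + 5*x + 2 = (x + 1)^2*(x + 2)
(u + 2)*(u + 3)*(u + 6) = u^3 + 11*u^2 + 36*u + 36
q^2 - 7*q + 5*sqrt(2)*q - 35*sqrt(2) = (q - 7)*(q + 5*sqrt(2))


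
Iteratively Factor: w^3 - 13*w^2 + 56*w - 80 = (w - 4)*(w^2 - 9*w + 20) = (w - 4)^2*(w - 5)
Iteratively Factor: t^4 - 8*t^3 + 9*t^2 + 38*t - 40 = (t - 1)*(t^3 - 7*t^2 + 2*t + 40) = (t - 5)*(t - 1)*(t^2 - 2*t - 8) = (t - 5)*(t - 4)*(t - 1)*(t + 2)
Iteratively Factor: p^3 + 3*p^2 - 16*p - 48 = (p + 3)*(p^2 - 16) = (p - 4)*(p + 3)*(p + 4)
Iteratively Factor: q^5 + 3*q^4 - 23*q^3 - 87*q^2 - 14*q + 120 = (q - 1)*(q^4 + 4*q^3 - 19*q^2 - 106*q - 120) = (q - 5)*(q - 1)*(q^3 + 9*q^2 + 26*q + 24) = (q - 5)*(q - 1)*(q + 2)*(q^2 + 7*q + 12) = (q - 5)*(q - 1)*(q + 2)*(q + 3)*(q + 4)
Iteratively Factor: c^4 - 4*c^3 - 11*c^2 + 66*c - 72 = (c - 2)*(c^3 - 2*c^2 - 15*c + 36) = (c - 3)*(c - 2)*(c^2 + c - 12) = (c - 3)^2*(c - 2)*(c + 4)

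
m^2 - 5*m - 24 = (m - 8)*(m + 3)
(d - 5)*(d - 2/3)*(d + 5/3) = d^3 - 4*d^2 - 55*d/9 + 50/9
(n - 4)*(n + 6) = n^2 + 2*n - 24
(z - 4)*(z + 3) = z^2 - z - 12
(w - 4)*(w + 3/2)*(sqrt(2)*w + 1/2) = sqrt(2)*w^3 - 5*sqrt(2)*w^2/2 + w^2/2 - 6*sqrt(2)*w - 5*w/4 - 3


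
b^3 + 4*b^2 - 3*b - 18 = (b - 2)*(b + 3)^2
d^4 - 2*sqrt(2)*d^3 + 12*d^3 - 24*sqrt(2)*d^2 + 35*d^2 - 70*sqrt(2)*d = d*(d + 5)*(d + 7)*(d - 2*sqrt(2))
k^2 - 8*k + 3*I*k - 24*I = (k - 8)*(k + 3*I)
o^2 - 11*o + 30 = (o - 6)*(o - 5)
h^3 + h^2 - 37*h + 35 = (h - 5)*(h - 1)*(h + 7)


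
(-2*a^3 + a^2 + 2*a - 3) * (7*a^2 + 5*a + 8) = -14*a^5 - 3*a^4 + 3*a^3 - 3*a^2 + a - 24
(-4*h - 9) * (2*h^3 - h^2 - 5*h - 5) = -8*h^4 - 14*h^3 + 29*h^2 + 65*h + 45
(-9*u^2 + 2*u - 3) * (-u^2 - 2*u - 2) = 9*u^4 + 16*u^3 + 17*u^2 + 2*u + 6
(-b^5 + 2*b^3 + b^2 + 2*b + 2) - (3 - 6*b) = -b^5 + 2*b^3 + b^2 + 8*b - 1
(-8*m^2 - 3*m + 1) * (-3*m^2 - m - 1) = 24*m^4 + 17*m^3 + 8*m^2 + 2*m - 1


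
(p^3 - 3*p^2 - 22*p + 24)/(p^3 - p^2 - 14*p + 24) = (p^2 - 7*p + 6)/(p^2 - 5*p + 6)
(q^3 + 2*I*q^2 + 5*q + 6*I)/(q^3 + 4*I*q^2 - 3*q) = (q - 2*I)/q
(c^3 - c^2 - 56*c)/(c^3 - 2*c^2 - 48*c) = (c + 7)/(c + 6)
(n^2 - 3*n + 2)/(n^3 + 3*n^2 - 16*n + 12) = 1/(n + 6)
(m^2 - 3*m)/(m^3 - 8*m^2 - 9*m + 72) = m/(m^2 - 5*m - 24)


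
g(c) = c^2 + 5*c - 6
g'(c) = 2*c + 5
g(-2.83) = -12.14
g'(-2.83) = -0.66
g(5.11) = 45.66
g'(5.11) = 15.22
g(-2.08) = -12.07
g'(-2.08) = 0.84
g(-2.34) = -12.22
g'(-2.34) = 0.32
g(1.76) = 5.90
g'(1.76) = 8.52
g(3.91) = 28.84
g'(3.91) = 12.82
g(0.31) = -4.35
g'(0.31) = 5.62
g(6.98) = 77.62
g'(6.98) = 18.96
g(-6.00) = 0.00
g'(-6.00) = -7.00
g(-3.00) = -12.00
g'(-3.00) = -1.00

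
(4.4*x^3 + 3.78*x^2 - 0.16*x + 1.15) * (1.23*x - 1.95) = 5.412*x^4 - 3.9306*x^3 - 7.5678*x^2 + 1.7265*x - 2.2425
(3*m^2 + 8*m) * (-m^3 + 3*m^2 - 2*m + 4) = -3*m^5 + m^4 + 18*m^3 - 4*m^2 + 32*m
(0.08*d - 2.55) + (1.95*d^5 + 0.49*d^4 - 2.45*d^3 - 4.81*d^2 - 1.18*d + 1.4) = 1.95*d^5 + 0.49*d^4 - 2.45*d^3 - 4.81*d^2 - 1.1*d - 1.15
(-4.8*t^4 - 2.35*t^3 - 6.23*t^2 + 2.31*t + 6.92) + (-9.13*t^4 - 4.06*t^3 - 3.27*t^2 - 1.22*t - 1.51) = -13.93*t^4 - 6.41*t^3 - 9.5*t^2 + 1.09*t + 5.41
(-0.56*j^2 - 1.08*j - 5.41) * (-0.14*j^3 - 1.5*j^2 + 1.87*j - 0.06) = 0.0784*j^5 + 0.9912*j^4 + 1.3302*j^3 + 6.129*j^2 - 10.0519*j + 0.3246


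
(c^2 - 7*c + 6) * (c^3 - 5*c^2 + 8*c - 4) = c^5 - 12*c^4 + 49*c^3 - 90*c^2 + 76*c - 24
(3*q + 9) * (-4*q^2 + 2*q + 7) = -12*q^3 - 30*q^2 + 39*q + 63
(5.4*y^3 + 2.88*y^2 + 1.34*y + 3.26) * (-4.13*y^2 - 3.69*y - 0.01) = -22.302*y^5 - 31.8204*y^4 - 16.2154*y^3 - 18.4372*y^2 - 12.0428*y - 0.0326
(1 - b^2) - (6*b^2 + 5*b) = -7*b^2 - 5*b + 1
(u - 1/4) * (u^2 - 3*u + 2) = u^3 - 13*u^2/4 + 11*u/4 - 1/2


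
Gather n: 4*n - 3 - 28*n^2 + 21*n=-28*n^2 + 25*n - 3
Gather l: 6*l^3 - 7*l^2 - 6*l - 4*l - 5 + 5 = 6*l^3 - 7*l^2 - 10*l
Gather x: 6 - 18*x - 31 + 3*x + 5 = -15*x - 20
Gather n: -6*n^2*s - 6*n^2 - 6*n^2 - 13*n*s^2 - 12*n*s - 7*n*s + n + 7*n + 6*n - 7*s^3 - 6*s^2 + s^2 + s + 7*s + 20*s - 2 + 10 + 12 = n^2*(-6*s - 12) + n*(-13*s^2 - 19*s + 14) - 7*s^3 - 5*s^2 + 28*s + 20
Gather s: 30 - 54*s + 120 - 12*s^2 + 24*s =-12*s^2 - 30*s + 150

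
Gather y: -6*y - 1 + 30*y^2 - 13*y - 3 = 30*y^2 - 19*y - 4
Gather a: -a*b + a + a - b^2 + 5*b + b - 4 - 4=a*(2 - b) - b^2 + 6*b - 8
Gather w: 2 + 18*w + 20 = 18*w + 22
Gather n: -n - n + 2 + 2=4 - 2*n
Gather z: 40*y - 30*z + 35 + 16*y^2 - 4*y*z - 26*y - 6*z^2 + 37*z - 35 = 16*y^2 + 14*y - 6*z^2 + z*(7 - 4*y)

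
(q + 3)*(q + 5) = q^2 + 8*q + 15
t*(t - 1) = t^2 - t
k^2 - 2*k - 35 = (k - 7)*(k + 5)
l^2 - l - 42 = (l - 7)*(l + 6)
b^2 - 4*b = b*(b - 4)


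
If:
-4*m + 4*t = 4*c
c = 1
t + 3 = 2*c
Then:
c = 1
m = -2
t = -1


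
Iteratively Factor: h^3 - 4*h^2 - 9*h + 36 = (h + 3)*(h^2 - 7*h + 12) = (h - 4)*(h + 3)*(h - 3)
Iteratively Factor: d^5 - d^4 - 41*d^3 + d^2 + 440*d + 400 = (d - 5)*(d^4 + 4*d^3 - 21*d^2 - 104*d - 80) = (d - 5)*(d + 1)*(d^3 + 3*d^2 - 24*d - 80) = (d - 5)*(d + 1)*(d + 4)*(d^2 - d - 20) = (d - 5)^2*(d + 1)*(d + 4)*(d + 4)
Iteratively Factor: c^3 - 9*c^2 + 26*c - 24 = (c - 4)*(c^2 - 5*c + 6) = (c - 4)*(c - 3)*(c - 2)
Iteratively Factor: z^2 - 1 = (z + 1)*(z - 1)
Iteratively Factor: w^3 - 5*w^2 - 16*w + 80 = (w + 4)*(w^2 - 9*w + 20) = (w - 5)*(w + 4)*(w - 4)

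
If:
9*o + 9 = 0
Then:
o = -1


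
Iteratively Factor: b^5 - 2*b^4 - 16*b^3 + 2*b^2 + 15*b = (b - 5)*(b^4 + 3*b^3 - b^2 - 3*b) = (b - 5)*(b - 1)*(b^3 + 4*b^2 + 3*b) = b*(b - 5)*(b - 1)*(b^2 + 4*b + 3) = b*(b - 5)*(b - 1)*(b + 3)*(b + 1)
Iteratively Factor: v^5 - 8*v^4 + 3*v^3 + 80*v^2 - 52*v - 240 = (v + 2)*(v^4 - 10*v^3 + 23*v^2 + 34*v - 120) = (v - 3)*(v + 2)*(v^3 - 7*v^2 + 2*v + 40) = (v - 3)*(v + 2)^2*(v^2 - 9*v + 20) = (v - 5)*(v - 3)*(v + 2)^2*(v - 4)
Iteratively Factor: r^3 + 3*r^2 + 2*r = (r + 2)*(r^2 + r) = r*(r + 2)*(r + 1)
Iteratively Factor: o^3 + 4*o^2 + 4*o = (o + 2)*(o^2 + 2*o) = (o + 2)^2*(o)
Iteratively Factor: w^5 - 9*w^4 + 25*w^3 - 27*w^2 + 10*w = (w)*(w^4 - 9*w^3 + 25*w^2 - 27*w + 10) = w*(w - 1)*(w^3 - 8*w^2 + 17*w - 10) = w*(w - 5)*(w - 1)*(w^2 - 3*w + 2) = w*(w - 5)*(w - 2)*(w - 1)*(w - 1)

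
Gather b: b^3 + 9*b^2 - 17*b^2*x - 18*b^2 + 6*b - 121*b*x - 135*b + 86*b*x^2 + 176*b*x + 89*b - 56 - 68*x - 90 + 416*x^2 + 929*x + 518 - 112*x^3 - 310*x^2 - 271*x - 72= b^3 + b^2*(-17*x - 9) + b*(86*x^2 + 55*x - 40) - 112*x^3 + 106*x^2 + 590*x + 300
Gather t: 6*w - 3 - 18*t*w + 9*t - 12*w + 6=t*(9 - 18*w) - 6*w + 3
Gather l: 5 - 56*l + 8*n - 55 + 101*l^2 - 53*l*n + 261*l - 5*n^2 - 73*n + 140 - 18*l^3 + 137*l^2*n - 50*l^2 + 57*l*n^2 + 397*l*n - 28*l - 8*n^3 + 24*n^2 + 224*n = -18*l^3 + l^2*(137*n + 51) + l*(57*n^2 + 344*n + 177) - 8*n^3 + 19*n^2 + 159*n + 90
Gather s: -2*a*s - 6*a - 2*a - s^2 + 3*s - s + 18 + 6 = -8*a - s^2 + s*(2 - 2*a) + 24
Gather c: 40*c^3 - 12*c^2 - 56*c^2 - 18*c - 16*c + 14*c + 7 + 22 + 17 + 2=40*c^3 - 68*c^2 - 20*c + 48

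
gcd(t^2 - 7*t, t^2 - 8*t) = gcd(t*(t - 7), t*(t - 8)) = t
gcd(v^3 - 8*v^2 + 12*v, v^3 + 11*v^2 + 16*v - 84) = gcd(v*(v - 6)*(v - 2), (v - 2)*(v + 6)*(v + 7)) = v - 2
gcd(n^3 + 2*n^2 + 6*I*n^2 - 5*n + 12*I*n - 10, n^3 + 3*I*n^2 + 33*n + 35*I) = n + I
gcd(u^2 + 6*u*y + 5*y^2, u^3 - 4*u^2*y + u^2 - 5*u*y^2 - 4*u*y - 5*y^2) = u + y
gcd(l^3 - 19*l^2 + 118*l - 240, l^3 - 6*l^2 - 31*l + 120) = l - 8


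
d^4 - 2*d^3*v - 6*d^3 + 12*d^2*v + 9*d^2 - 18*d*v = d*(d - 3)^2*(d - 2*v)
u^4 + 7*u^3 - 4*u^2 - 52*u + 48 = (u - 2)*(u - 1)*(u + 4)*(u + 6)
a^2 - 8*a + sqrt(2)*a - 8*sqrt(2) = (a - 8)*(a + sqrt(2))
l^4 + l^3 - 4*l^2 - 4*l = l*(l - 2)*(l + 1)*(l + 2)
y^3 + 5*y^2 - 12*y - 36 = (y - 3)*(y + 2)*(y + 6)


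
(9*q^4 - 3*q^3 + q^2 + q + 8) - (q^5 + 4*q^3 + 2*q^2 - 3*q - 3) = -q^5 + 9*q^4 - 7*q^3 - q^2 + 4*q + 11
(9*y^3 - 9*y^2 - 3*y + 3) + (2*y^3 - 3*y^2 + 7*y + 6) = 11*y^3 - 12*y^2 + 4*y + 9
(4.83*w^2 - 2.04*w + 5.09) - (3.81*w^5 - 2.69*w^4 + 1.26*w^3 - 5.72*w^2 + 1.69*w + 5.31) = -3.81*w^5 + 2.69*w^4 - 1.26*w^3 + 10.55*w^2 - 3.73*w - 0.22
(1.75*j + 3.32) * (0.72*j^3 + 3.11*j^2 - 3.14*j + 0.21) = 1.26*j^4 + 7.8329*j^3 + 4.8302*j^2 - 10.0573*j + 0.6972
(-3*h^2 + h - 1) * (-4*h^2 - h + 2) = 12*h^4 - h^3 - 3*h^2 + 3*h - 2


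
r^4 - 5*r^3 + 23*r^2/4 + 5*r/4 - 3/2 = (r - 3)*(r - 2)*(r - 1/2)*(r + 1/2)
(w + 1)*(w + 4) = w^2 + 5*w + 4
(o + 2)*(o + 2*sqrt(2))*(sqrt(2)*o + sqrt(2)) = sqrt(2)*o^3 + 4*o^2 + 3*sqrt(2)*o^2 + 2*sqrt(2)*o + 12*o + 8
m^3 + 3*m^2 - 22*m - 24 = (m - 4)*(m + 1)*(m + 6)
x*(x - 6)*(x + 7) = x^3 + x^2 - 42*x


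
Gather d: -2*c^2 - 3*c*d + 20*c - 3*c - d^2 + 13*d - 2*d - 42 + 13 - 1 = -2*c^2 + 17*c - d^2 + d*(11 - 3*c) - 30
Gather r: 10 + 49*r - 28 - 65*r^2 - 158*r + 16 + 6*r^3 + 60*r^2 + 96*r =6*r^3 - 5*r^2 - 13*r - 2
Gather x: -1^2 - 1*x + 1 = -x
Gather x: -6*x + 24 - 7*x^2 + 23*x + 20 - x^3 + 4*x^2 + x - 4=-x^3 - 3*x^2 + 18*x + 40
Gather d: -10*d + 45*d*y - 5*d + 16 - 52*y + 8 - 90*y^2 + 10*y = d*(45*y - 15) - 90*y^2 - 42*y + 24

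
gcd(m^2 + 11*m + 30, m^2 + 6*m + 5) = m + 5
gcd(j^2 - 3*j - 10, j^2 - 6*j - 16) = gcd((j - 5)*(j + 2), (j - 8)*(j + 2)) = j + 2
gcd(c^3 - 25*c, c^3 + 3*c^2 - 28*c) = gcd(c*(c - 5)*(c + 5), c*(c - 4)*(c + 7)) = c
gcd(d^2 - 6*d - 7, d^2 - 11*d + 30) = 1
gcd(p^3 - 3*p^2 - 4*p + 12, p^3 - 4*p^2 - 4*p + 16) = p^2 - 4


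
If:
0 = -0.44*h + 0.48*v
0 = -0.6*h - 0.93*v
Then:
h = 0.00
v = 0.00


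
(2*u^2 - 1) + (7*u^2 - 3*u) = 9*u^2 - 3*u - 1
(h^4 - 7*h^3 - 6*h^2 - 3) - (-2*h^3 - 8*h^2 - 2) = h^4 - 5*h^3 + 2*h^2 - 1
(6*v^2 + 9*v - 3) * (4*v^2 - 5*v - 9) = 24*v^4 + 6*v^3 - 111*v^2 - 66*v + 27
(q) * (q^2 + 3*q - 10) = q^3 + 3*q^2 - 10*q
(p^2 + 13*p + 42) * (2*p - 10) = 2*p^3 + 16*p^2 - 46*p - 420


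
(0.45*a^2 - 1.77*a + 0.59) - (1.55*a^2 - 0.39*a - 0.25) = -1.1*a^2 - 1.38*a + 0.84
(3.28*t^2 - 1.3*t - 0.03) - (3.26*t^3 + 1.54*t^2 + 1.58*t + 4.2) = -3.26*t^3 + 1.74*t^2 - 2.88*t - 4.23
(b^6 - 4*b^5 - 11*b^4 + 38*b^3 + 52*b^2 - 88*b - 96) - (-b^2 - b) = b^6 - 4*b^5 - 11*b^4 + 38*b^3 + 53*b^2 - 87*b - 96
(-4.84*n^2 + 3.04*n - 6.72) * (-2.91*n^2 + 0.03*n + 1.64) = 14.0844*n^4 - 8.9916*n^3 + 11.7088*n^2 + 4.784*n - 11.0208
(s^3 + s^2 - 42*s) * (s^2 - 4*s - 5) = s^5 - 3*s^4 - 51*s^3 + 163*s^2 + 210*s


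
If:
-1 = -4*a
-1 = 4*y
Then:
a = 1/4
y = -1/4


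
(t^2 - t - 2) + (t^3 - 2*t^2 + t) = t^3 - t^2 - 2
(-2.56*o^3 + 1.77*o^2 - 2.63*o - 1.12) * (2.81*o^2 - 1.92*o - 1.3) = -7.1936*o^5 + 9.8889*o^4 - 7.4607*o^3 - 0.3986*o^2 + 5.5694*o + 1.456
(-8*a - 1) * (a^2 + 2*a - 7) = -8*a^3 - 17*a^2 + 54*a + 7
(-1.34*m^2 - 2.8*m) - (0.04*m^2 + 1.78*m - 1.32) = -1.38*m^2 - 4.58*m + 1.32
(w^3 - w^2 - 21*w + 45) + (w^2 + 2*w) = w^3 - 19*w + 45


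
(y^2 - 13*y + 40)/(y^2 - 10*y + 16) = (y - 5)/(y - 2)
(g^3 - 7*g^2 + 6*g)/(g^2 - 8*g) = (g^2 - 7*g + 6)/(g - 8)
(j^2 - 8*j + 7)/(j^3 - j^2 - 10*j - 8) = (-j^2 + 8*j - 7)/(-j^3 + j^2 + 10*j + 8)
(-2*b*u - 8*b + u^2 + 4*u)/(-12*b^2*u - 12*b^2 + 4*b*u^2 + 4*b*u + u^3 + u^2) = (u + 4)/(6*b*u + 6*b + u^2 + u)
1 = 1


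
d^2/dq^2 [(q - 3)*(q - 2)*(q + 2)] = 6*q - 6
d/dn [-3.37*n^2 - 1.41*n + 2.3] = -6.74*n - 1.41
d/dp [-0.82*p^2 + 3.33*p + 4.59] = 3.33 - 1.64*p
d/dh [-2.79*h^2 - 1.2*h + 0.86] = -5.58*h - 1.2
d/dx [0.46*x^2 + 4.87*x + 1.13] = 0.92*x + 4.87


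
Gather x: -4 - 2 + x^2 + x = x^2 + x - 6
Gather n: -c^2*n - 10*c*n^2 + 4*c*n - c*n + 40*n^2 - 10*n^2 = n^2*(30 - 10*c) + n*(-c^2 + 3*c)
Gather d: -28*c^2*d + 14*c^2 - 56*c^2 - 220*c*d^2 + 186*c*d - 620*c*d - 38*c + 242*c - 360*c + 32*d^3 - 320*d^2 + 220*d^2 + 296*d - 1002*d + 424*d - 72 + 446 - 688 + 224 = -42*c^2 - 156*c + 32*d^3 + d^2*(-220*c - 100) + d*(-28*c^2 - 434*c - 282) - 90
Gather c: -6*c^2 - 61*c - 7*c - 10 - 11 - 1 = -6*c^2 - 68*c - 22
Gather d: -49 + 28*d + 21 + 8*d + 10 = 36*d - 18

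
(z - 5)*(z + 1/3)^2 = z^3 - 13*z^2/3 - 29*z/9 - 5/9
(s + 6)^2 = s^2 + 12*s + 36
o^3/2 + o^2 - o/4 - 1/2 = (o/2 + 1)*(o - sqrt(2)/2)*(o + sqrt(2)/2)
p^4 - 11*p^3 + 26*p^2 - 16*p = p*(p - 8)*(p - 2)*(p - 1)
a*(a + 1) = a^2 + a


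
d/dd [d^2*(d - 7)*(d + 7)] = 4*d^3 - 98*d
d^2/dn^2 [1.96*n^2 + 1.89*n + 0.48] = 3.92000000000000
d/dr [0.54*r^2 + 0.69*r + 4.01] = 1.08*r + 0.69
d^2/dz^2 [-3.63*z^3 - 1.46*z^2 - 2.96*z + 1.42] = -21.78*z - 2.92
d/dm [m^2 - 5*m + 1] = 2*m - 5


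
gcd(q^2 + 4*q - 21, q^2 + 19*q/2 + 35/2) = q + 7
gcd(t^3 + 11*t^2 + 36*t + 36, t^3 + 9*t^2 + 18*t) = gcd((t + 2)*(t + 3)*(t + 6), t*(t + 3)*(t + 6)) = t^2 + 9*t + 18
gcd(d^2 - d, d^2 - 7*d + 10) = 1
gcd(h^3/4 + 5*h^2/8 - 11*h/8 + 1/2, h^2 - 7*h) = 1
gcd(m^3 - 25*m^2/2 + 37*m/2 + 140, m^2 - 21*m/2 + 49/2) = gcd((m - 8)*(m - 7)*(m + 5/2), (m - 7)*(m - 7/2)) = m - 7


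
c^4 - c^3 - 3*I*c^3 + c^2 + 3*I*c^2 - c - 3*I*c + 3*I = (c - 1)*(c - 3*I)*(c - I)*(c + I)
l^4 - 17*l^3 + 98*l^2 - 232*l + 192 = (l - 8)*(l - 4)*(l - 3)*(l - 2)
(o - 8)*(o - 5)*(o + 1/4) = o^3 - 51*o^2/4 + 147*o/4 + 10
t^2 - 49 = (t - 7)*(t + 7)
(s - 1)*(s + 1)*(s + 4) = s^3 + 4*s^2 - s - 4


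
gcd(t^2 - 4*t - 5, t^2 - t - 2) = t + 1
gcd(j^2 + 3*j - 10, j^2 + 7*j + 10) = j + 5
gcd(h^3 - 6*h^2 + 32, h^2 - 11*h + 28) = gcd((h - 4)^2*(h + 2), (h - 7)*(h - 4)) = h - 4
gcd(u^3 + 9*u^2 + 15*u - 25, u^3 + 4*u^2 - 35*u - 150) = u^2 + 10*u + 25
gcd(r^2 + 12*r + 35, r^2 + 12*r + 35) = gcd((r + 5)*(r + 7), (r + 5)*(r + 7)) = r^2 + 12*r + 35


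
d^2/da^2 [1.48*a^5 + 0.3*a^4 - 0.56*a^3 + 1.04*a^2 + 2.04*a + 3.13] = 29.6*a^3 + 3.6*a^2 - 3.36*a + 2.08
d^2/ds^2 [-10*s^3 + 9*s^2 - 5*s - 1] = 18 - 60*s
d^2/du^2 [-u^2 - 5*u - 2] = -2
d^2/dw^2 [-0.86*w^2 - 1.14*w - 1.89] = -1.72000000000000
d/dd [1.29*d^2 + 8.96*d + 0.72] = 2.58*d + 8.96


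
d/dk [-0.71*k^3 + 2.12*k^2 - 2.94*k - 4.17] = -2.13*k^2 + 4.24*k - 2.94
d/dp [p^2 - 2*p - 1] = 2*p - 2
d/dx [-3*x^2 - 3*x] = -6*x - 3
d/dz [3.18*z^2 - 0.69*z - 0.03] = 6.36*z - 0.69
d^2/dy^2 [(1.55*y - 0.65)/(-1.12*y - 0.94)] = (4.44089209850063e-16*y + 4.8944)/(1.12*y + 0.94)^3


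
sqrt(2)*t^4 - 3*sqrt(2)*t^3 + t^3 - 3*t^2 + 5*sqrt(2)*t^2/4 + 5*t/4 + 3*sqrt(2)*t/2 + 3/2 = (t - 2)*(t - 3/2)*(t + sqrt(2)/2)*(sqrt(2)*t + sqrt(2)/2)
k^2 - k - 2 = (k - 2)*(k + 1)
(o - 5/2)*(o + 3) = o^2 + o/2 - 15/2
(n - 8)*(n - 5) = n^2 - 13*n + 40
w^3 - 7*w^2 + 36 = (w - 6)*(w - 3)*(w + 2)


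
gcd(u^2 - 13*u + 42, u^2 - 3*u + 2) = 1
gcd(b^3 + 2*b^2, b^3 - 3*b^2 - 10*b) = b^2 + 2*b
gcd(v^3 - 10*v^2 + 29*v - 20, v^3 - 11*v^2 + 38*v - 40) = v^2 - 9*v + 20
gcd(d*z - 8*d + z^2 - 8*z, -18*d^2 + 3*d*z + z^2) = 1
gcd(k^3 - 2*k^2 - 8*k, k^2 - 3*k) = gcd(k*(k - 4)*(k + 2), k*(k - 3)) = k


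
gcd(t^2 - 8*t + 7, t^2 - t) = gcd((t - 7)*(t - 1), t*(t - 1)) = t - 1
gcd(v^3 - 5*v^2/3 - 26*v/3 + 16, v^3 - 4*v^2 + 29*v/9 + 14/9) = v - 2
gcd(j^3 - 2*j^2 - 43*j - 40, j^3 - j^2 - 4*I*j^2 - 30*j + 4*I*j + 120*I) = j + 5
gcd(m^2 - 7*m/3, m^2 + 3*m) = m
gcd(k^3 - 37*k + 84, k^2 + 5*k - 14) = k + 7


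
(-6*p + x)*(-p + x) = 6*p^2 - 7*p*x + x^2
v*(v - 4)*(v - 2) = v^3 - 6*v^2 + 8*v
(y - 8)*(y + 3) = y^2 - 5*y - 24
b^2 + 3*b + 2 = (b + 1)*(b + 2)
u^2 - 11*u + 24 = (u - 8)*(u - 3)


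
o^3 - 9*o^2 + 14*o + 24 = (o - 6)*(o - 4)*(o + 1)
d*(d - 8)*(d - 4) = d^3 - 12*d^2 + 32*d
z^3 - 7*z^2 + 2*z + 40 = (z - 5)*(z - 4)*(z + 2)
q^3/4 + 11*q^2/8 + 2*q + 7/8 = (q/4 + 1/4)*(q + 1)*(q + 7/2)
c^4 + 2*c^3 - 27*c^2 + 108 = (c - 3)^2*(c + 2)*(c + 6)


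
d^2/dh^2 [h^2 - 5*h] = 2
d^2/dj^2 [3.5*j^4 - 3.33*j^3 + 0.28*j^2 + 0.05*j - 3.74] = 42.0*j^2 - 19.98*j + 0.56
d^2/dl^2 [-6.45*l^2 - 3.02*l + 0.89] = -12.9000000000000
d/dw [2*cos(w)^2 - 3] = -2*sin(2*w)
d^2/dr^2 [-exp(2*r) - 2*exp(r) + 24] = (-4*exp(r) - 2)*exp(r)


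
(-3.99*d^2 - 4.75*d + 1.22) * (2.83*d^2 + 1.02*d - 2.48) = -11.2917*d^4 - 17.5123*d^3 + 8.5028*d^2 + 13.0244*d - 3.0256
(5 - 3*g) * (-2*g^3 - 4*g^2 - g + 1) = 6*g^4 + 2*g^3 - 17*g^2 - 8*g + 5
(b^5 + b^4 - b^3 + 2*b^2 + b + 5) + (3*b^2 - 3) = b^5 + b^4 - b^3 + 5*b^2 + b + 2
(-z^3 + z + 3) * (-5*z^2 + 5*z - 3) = 5*z^5 - 5*z^4 - 2*z^3 - 10*z^2 + 12*z - 9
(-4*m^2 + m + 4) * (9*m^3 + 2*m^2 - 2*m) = -36*m^5 + m^4 + 46*m^3 + 6*m^2 - 8*m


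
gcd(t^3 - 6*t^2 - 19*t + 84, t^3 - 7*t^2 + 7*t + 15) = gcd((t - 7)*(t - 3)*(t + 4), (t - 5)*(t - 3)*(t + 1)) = t - 3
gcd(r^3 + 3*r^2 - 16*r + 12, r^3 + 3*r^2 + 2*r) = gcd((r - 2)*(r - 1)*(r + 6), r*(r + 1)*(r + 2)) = 1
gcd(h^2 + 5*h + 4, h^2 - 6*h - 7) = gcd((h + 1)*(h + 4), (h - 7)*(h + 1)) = h + 1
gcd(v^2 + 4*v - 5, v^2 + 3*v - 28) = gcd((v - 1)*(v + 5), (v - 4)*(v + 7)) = 1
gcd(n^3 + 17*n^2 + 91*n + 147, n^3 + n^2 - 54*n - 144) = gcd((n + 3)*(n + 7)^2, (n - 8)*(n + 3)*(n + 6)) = n + 3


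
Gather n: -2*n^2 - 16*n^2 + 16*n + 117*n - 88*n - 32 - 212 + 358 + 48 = -18*n^2 + 45*n + 162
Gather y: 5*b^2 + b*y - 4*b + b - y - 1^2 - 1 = 5*b^2 - 3*b + y*(b - 1) - 2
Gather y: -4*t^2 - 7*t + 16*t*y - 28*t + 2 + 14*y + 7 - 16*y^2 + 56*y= -4*t^2 - 35*t - 16*y^2 + y*(16*t + 70) + 9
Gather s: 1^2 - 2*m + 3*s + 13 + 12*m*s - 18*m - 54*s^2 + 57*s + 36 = -20*m - 54*s^2 + s*(12*m + 60) + 50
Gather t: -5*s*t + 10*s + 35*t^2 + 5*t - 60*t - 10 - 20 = 10*s + 35*t^2 + t*(-5*s - 55) - 30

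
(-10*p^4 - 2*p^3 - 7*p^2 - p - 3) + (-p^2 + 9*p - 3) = -10*p^4 - 2*p^3 - 8*p^2 + 8*p - 6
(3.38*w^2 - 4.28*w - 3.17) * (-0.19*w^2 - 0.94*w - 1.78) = -0.6422*w^4 - 2.364*w^3 - 1.3909*w^2 + 10.5982*w + 5.6426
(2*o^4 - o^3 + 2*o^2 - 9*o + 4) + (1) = 2*o^4 - o^3 + 2*o^2 - 9*o + 5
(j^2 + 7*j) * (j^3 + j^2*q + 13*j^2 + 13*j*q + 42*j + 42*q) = j^5 + j^4*q + 20*j^4 + 20*j^3*q + 133*j^3 + 133*j^2*q + 294*j^2 + 294*j*q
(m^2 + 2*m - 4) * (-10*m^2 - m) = -10*m^4 - 21*m^3 + 38*m^2 + 4*m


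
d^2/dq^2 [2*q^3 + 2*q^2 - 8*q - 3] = 12*q + 4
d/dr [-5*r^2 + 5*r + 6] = 5 - 10*r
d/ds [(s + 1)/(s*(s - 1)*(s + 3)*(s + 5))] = (-3*s^4 - 18*s^3 - 28*s^2 - 14*s + 15)/(s^2*(s^6 + 14*s^5 + 63*s^4 + 68*s^3 - 161*s^2 - 210*s + 225))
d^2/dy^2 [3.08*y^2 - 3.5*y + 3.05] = 6.16000000000000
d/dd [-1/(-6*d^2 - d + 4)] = (-12*d - 1)/(6*d^2 + d - 4)^2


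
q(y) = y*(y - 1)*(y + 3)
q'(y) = y*(y - 1) + y*(y + 3) + (y - 1)*(y + 3) = 3*y^2 + 4*y - 3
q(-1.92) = 6.05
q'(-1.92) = 0.38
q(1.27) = 1.46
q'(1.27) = 6.92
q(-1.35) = 5.23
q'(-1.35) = -2.93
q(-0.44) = 1.62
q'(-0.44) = -4.18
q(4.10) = 90.24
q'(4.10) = 63.83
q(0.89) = -0.38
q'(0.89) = 2.94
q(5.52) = 212.58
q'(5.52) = 110.49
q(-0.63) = 2.43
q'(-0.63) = -4.33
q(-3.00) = 0.00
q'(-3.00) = 12.00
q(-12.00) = -1404.00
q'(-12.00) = 381.00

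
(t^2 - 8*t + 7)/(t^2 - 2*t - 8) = (-t^2 + 8*t - 7)/(-t^2 + 2*t + 8)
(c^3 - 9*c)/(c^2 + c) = (c^2 - 9)/(c + 1)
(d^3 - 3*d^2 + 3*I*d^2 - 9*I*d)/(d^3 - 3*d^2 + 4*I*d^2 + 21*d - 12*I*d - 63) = d*(d + 3*I)/(d^2 + 4*I*d + 21)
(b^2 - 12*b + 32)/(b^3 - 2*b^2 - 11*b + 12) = (b - 8)/(b^2 + 2*b - 3)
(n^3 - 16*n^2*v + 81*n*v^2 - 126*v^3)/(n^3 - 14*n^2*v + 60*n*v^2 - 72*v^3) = (n^2 - 10*n*v + 21*v^2)/(n^2 - 8*n*v + 12*v^2)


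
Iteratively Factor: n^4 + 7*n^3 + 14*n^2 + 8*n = (n + 1)*(n^3 + 6*n^2 + 8*n) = (n + 1)*(n + 2)*(n^2 + 4*n) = (n + 1)*(n + 2)*(n + 4)*(n)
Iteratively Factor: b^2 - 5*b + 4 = (b - 1)*(b - 4)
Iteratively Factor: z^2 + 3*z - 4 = (z + 4)*(z - 1)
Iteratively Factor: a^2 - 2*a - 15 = (a - 5)*(a + 3)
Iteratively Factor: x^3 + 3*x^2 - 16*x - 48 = (x - 4)*(x^2 + 7*x + 12) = (x - 4)*(x + 3)*(x + 4)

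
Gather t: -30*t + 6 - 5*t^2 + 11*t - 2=-5*t^2 - 19*t + 4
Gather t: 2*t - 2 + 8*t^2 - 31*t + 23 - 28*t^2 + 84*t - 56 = -20*t^2 + 55*t - 35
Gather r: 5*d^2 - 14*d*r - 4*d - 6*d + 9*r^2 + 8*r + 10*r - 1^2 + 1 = 5*d^2 - 10*d + 9*r^2 + r*(18 - 14*d)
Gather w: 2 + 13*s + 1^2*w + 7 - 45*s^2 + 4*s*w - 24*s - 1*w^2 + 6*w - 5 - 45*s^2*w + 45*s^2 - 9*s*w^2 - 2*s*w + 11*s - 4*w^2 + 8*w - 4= w^2*(-9*s - 5) + w*(-45*s^2 + 2*s + 15)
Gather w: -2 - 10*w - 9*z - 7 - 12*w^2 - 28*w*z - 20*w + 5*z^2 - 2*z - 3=-12*w^2 + w*(-28*z - 30) + 5*z^2 - 11*z - 12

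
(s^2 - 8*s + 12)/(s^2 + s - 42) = (s - 2)/(s + 7)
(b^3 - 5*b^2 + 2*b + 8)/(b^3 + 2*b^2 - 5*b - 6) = (b - 4)/(b + 3)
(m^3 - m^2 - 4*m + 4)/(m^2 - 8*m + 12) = (m^2 + m - 2)/(m - 6)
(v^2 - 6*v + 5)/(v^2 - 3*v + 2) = (v - 5)/(v - 2)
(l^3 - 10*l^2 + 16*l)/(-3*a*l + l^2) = (-l^2 + 10*l - 16)/(3*a - l)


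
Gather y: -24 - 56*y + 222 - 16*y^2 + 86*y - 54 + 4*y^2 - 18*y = -12*y^2 + 12*y + 144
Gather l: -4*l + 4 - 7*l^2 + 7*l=-7*l^2 + 3*l + 4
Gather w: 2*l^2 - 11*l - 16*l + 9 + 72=2*l^2 - 27*l + 81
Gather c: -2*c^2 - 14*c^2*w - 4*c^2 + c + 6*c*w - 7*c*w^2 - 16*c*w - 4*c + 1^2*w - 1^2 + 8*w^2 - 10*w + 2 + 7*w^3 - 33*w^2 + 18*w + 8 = c^2*(-14*w - 6) + c*(-7*w^2 - 10*w - 3) + 7*w^3 - 25*w^2 + 9*w + 9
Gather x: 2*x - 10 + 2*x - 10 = 4*x - 20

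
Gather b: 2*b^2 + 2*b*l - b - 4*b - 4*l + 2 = 2*b^2 + b*(2*l - 5) - 4*l + 2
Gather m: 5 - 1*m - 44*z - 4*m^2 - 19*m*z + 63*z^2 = -4*m^2 + m*(-19*z - 1) + 63*z^2 - 44*z + 5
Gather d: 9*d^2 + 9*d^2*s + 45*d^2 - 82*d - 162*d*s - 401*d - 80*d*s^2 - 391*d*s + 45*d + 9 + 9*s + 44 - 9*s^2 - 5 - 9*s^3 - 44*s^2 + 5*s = d^2*(9*s + 54) + d*(-80*s^2 - 553*s - 438) - 9*s^3 - 53*s^2 + 14*s + 48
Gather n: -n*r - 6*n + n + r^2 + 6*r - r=n*(-r - 5) + r^2 + 5*r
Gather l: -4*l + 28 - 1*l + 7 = 35 - 5*l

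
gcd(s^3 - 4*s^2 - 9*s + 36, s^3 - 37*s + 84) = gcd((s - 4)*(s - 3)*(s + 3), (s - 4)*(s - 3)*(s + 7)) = s^2 - 7*s + 12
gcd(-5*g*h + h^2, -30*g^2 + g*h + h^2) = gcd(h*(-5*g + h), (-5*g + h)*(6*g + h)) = 5*g - h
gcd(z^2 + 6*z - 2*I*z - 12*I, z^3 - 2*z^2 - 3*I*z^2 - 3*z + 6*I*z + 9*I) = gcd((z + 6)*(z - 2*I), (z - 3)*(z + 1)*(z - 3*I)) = 1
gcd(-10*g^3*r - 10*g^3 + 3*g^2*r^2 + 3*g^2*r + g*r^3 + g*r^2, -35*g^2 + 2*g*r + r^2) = 1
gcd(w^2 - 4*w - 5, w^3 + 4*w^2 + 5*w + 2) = w + 1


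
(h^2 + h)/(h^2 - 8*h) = (h + 1)/(h - 8)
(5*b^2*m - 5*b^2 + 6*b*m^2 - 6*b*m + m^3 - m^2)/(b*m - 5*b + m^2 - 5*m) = (5*b*m - 5*b + m^2 - m)/(m - 5)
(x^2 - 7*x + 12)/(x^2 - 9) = (x - 4)/(x + 3)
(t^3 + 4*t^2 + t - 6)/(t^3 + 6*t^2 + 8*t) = (t^2 + 2*t - 3)/(t*(t + 4))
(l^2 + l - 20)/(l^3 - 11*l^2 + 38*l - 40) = (l + 5)/(l^2 - 7*l + 10)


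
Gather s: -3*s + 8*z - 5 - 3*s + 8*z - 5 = -6*s + 16*z - 10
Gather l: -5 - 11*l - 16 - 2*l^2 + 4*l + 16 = -2*l^2 - 7*l - 5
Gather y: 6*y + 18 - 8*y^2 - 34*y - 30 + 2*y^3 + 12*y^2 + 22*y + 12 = 2*y^3 + 4*y^2 - 6*y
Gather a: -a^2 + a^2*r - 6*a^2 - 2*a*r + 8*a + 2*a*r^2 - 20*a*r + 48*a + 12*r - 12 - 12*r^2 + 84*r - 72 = a^2*(r - 7) + a*(2*r^2 - 22*r + 56) - 12*r^2 + 96*r - 84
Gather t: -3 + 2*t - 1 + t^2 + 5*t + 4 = t^2 + 7*t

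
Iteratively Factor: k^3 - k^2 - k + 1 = (k + 1)*(k^2 - 2*k + 1) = (k - 1)*(k + 1)*(k - 1)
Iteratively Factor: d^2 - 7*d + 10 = (d - 5)*(d - 2)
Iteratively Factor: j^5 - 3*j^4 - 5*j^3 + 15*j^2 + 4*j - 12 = (j - 1)*(j^4 - 2*j^3 - 7*j^2 + 8*j + 12) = (j - 1)*(j + 1)*(j^3 - 3*j^2 - 4*j + 12) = (j - 2)*(j - 1)*(j + 1)*(j^2 - j - 6) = (j - 2)*(j - 1)*(j + 1)*(j + 2)*(j - 3)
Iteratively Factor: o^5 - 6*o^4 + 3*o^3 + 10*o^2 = (o)*(o^4 - 6*o^3 + 3*o^2 + 10*o) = o^2*(o^3 - 6*o^2 + 3*o + 10) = o^2*(o + 1)*(o^2 - 7*o + 10) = o^2*(o - 2)*(o + 1)*(o - 5)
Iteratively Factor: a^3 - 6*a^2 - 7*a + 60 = (a - 5)*(a^2 - a - 12) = (a - 5)*(a - 4)*(a + 3)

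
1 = 1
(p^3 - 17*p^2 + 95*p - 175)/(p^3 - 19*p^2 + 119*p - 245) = (p - 5)/(p - 7)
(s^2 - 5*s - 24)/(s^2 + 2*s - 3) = (s - 8)/(s - 1)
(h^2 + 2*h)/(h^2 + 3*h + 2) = h/(h + 1)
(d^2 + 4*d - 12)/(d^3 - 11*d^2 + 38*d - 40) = (d + 6)/(d^2 - 9*d + 20)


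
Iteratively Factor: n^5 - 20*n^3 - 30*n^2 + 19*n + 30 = (n + 3)*(n^4 - 3*n^3 - 11*n^2 + 3*n + 10) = (n + 2)*(n + 3)*(n^3 - 5*n^2 - n + 5) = (n - 1)*(n + 2)*(n + 3)*(n^2 - 4*n - 5) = (n - 5)*(n - 1)*(n + 2)*(n + 3)*(n + 1)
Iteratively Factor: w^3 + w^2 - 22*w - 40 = (w - 5)*(w^2 + 6*w + 8) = (w - 5)*(w + 4)*(w + 2)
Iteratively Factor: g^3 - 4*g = (g)*(g^2 - 4) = g*(g + 2)*(g - 2)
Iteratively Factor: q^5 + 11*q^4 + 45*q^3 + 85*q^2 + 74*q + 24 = (q + 2)*(q^4 + 9*q^3 + 27*q^2 + 31*q + 12) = (q + 2)*(q + 4)*(q^3 + 5*q^2 + 7*q + 3) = (q + 2)*(q + 3)*(q + 4)*(q^2 + 2*q + 1) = (q + 1)*(q + 2)*(q + 3)*(q + 4)*(q + 1)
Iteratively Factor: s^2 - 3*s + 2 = (s - 1)*(s - 2)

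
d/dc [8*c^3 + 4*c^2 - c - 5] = 24*c^2 + 8*c - 1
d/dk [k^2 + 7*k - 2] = 2*k + 7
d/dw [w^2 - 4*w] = 2*w - 4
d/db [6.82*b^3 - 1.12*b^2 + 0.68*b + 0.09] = 20.46*b^2 - 2.24*b + 0.68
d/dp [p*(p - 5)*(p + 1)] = 3*p^2 - 8*p - 5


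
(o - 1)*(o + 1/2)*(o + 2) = o^3 + 3*o^2/2 - 3*o/2 - 1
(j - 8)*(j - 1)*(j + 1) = j^3 - 8*j^2 - j + 8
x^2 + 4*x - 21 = (x - 3)*(x + 7)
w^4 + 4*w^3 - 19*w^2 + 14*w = w*(w - 2)*(w - 1)*(w + 7)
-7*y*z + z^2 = z*(-7*y + z)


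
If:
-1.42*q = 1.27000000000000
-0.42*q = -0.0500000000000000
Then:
No Solution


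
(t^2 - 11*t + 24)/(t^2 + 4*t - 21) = (t - 8)/(t + 7)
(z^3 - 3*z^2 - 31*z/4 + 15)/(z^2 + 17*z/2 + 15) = (z^2 - 11*z/2 + 6)/(z + 6)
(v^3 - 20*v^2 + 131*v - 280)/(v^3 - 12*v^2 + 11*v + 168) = (v - 5)/(v + 3)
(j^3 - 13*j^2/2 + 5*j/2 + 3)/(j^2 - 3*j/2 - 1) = (j^2 - 7*j + 6)/(j - 2)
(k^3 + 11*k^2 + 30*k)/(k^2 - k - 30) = k*(k + 6)/(k - 6)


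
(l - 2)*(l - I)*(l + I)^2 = l^4 - 2*l^3 + I*l^3 + l^2 - 2*I*l^2 - 2*l + I*l - 2*I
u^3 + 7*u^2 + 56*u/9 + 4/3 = (u + 1/3)*(u + 2/3)*(u + 6)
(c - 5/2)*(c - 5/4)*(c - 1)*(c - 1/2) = c^4 - 21*c^3/4 + 37*c^2/4 - 105*c/16 + 25/16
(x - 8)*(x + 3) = x^2 - 5*x - 24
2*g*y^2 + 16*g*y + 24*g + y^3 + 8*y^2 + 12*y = (2*g + y)*(y + 2)*(y + 6)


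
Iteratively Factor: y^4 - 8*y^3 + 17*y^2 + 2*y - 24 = (y + 1)*(y^3 - 9*y^2 + 26*y - 24) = (y - 4)*(y + 1)*(y^2 - 5*y + 6) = (y - 4)*(y - 2)*(y + 1)*(y - 3)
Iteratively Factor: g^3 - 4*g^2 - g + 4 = (g - 4)*(g^2 - 1) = (g - 4)*(g + 1)*(g - 1)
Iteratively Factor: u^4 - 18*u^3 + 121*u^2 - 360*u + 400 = (u - 5)*(u^3 - 13*u^2 + 56*u - 80) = (u - 5)*(u - 4)*(u^2 - 9*u + 20) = (u - 5)*(u - 4)^2*(u - 5)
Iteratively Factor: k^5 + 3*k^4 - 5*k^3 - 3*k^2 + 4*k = (k + 4)*(k^4 - k^3 - k^2 + k) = (k - 1)*(k + 4)*(k^3 - k) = k*(k - 1)*(k + 4)*(k^2 - 1) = k*(k - 1)*(k + 1)*(k + 4)*(k - 1)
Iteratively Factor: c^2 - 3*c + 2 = (c - 2)*(c - 1)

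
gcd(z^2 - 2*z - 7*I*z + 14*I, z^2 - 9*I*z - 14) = z - 7*I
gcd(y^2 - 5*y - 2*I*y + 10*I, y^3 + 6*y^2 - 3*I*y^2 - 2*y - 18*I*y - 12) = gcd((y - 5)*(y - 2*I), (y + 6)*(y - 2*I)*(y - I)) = y - 2*I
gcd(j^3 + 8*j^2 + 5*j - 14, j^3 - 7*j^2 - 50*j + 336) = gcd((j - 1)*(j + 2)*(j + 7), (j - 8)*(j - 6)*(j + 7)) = j + 7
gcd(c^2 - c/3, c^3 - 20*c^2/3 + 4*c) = c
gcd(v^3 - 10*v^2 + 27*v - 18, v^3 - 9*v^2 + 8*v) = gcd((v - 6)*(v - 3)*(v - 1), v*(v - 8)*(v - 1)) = v - 1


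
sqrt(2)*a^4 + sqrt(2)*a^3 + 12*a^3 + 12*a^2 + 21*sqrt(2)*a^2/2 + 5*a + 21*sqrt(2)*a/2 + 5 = (a + sqrt(2)/2)^2*(a + 5*sqrt(2))*(sqrt(2)*a + sqrt(2))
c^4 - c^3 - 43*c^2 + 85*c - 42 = (c - 6)*(c - 1)^2*(c + 7)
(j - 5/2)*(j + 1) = j^2 - 3*j/2 - 5/2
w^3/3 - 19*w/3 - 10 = (w/3 + 1)*(w - 5)*(w + 2)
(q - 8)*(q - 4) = q^2 - 12*q + 32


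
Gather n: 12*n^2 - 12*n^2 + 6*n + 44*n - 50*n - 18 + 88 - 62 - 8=0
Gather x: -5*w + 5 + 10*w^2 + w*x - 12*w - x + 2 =10*w^2 - 17*w + x*(w - 1) + 7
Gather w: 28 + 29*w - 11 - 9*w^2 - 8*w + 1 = -9*w^2 + 21*w + 18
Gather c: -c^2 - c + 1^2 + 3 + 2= -c^2 - c + 6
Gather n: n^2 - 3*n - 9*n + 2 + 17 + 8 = n^2 - 12*n + 27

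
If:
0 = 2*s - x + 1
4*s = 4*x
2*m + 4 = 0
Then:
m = -2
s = -1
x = -1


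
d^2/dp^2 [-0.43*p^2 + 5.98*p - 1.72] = -0.860000000000000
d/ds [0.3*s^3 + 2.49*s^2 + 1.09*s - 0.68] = 0.9*s^2 + 4.98*s + 1.09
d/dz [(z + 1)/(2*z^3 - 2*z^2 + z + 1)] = 4*z*(-z^2 - z + 1)/(4*z^6 - 8*z^5 + 8*z^4 - 3*z^2 + 2*z + 1)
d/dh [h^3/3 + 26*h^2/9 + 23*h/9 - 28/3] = h^2 + 52*h/9 + 23/9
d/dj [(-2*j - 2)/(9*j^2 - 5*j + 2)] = 2*(9*j^2 + 18*j - 7)/(81*j^4 - 90*j^3 + 61*j^2 - 20*j + 4)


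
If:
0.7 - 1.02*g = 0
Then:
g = 0.69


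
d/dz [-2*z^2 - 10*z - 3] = -4*z - 10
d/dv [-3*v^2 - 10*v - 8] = -6*v - 10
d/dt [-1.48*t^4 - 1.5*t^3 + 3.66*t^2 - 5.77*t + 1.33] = -5.92*t^3 - 4.5*t^2 + 7.32*t - 5.77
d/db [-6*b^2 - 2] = -12*b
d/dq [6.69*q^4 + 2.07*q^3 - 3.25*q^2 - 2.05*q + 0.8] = 26.76*q^3 + 6.21*q^2 - 6.5*q - 2.05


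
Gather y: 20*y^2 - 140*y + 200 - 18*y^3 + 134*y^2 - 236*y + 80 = -18*y^3 + 154*y^2 - 376*y + 280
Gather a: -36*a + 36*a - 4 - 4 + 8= 0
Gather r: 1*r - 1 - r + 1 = 0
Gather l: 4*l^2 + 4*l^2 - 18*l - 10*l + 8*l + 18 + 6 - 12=8*l^2 - 20*l + 12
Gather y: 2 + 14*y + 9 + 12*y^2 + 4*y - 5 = 12*y^2 + 18*y + 6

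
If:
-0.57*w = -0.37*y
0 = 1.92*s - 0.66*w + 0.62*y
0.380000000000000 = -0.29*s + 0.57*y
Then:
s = -0.06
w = 0.41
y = 0.63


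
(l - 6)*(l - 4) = l^2 - 10*l + 24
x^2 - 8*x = x*(x - 8)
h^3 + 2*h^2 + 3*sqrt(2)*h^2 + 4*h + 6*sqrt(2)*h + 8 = (h + 2)*(h + sqrt(2))*(h + 2*sqrt(2))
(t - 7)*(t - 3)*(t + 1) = t^3 - 9*t^2 + 11*t + 21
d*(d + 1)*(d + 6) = d^3 + 7*d^2 + 6*d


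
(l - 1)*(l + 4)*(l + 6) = l^3 + 9*l^2 + 14*l - 24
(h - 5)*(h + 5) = h^2 - 25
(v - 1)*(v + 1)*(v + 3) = v^3 + 3*v^2 - v - 3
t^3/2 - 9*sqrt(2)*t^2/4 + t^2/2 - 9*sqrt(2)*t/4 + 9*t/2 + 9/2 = (t/2 + 1/2)*(t - 3*sqrt(2))*(t - 3*sqrt(2)/2)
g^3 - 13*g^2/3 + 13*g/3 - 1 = (g - 3)*(g - 1)*(g - 1/3)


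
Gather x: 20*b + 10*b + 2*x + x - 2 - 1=30*b + 3*x - 3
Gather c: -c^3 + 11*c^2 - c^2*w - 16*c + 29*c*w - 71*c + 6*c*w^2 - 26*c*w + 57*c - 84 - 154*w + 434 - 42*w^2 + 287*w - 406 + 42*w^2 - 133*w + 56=-c^3 + c^2*(11 - w) + c*(6*w^2 + 3*w - 30)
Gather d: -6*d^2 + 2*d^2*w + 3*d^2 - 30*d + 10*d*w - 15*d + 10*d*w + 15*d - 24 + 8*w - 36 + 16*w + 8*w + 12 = d^2*(2*w - 3) + d*(20*w - 30) + 32*w - 48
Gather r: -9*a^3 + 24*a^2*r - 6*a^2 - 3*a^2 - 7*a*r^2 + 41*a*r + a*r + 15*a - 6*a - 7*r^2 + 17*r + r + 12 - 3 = -9*a^3 - 9*a^2 + 9*a + r^2*(-7*a - 7) + r*(24*a^2 + 42*a + 18) + 9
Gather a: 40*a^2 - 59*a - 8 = 40*a^2 - 59*a - 8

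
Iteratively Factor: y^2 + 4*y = (y)*(y + 4)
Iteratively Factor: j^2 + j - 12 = (j - 3)*(j + 4)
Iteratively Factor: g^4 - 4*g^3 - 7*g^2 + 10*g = (g + 2)*(g^3 - 6*g^2 + 5*g) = (g - 1)*(g + 2)*(g^2 - 5*g) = (g - 5)*(g - 1)*(g + 2)*(g)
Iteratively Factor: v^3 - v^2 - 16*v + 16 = (v - 4)*(v^2 + 3*v - 4) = (v - 4)*(v + 4)*(v - 1)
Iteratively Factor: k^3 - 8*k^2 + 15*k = (k)*(k^2 - 8*k + 15) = k*(k - 5)*(k - 3)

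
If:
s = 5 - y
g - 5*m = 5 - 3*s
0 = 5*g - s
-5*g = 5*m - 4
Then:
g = 3/7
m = 13/35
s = 15/7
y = 20/7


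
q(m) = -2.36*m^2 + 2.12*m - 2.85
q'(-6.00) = 30.44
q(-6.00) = -100.53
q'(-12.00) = 58.76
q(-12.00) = -368.13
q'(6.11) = -26.72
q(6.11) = -78.00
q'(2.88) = -11.47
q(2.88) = -16.32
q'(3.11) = -12.56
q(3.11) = -19.08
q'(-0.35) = 3.77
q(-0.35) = -3.88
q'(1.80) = -6.38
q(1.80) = -6.68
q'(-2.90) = 15.81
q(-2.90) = -28.85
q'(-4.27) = 22.27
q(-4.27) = -54.93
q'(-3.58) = 19.02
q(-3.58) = -40.69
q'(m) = 2.12 - 4.72*m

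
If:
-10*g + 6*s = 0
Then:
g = 3*s/5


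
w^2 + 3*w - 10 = (w - 2)*(w + 5)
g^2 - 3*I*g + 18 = (g - 6*I)*(g + 3*I)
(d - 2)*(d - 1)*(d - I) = d^3 - 3*d^2 - I*d^2 + 2*d + 3*I*d - 2*I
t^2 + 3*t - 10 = (t - 2)*(t + 5)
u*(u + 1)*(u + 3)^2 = u^4 + 7*u^3 + 15*u^2 + 9*u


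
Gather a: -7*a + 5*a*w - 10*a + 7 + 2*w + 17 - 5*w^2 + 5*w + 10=a*(5*w - 17) - 5*w^2 + 7*w + 34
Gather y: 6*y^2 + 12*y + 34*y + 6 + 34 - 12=6*y^2 + 46*y + 28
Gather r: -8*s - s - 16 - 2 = -9*s - 18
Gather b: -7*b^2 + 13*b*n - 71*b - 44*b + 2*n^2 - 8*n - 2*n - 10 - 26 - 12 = -7*b^2 + b*(13*n - 115) + 2*n^2 - 10*n - 48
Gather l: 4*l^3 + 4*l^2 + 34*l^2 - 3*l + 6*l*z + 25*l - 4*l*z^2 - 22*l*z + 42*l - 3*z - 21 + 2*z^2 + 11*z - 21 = 4*l^3 + 38*l^2 + l*(-4*z^2 - 16*z + 64) + 2*z^2 + 8*z - 42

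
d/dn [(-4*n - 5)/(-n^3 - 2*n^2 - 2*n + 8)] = (4*n^3 + 8*n^2 + 8*n - (4*n + 5)*(3*n^2 + 4*n + 2) - 32)/(n^3 + 2*n^2 + 2*n - 8)^2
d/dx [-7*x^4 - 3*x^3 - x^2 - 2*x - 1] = -28*x^3 - 9*x^2 - 2*x - 2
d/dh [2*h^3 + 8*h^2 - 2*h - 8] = 6*h^2 + 16*h - 2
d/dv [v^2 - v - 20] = 2*v - 1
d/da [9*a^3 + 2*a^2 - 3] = a*(27*a + 4)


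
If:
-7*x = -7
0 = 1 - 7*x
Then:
No Solution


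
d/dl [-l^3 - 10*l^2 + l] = -3*l^2 - 20*l + 1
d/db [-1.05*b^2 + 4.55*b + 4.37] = 4.55 - 2.1*b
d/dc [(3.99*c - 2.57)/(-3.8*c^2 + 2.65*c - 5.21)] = (15.162*c^2 - 19.532*c - 13.9774)/(14.44*c^4 - 20.14*c^3 + 46.6185*c^2 - 27.613*c + 27.1441)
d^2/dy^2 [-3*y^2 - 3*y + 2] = -6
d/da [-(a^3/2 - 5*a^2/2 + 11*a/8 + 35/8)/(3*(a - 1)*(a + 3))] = (-4*a^4 - 16*a^3 + 87*a^2 - 50*a + 103)/(24*(a^4 + 4*a^3 - 2*a^2 - 12*a + 9))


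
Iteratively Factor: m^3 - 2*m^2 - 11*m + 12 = (m - 1)*(m^2 - m - 12) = (m - 1)*(m + 3)*(m - 4)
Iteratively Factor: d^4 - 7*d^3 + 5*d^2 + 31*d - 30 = (d - 1)*(d^3 - 6*d^2 - d + 30) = (d - 1)*(d + 2)*(d^2 - 8*d + 15) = (d - 5)*(d - 1)*(d + 2)*(d - 3)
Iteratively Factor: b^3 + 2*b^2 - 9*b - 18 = (b + 2)*(b^2 - 9) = (b + 2)*(b + 3)*(b - 3)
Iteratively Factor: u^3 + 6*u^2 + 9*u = (u + 3)*(u^2 + 3*u) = (u + 3)^2*(u)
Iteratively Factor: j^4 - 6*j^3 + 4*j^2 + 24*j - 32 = (j - 2)*(j^3 - 4*j^2 - 4*j + 16) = (j - 2)^2*(j^2 - 2*j - 8) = (j - 2)^2*(j + 2)*(j - 4)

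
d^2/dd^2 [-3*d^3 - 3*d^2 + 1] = -18*d - 6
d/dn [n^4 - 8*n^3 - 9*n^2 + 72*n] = 4*n^3 - 24*n^2 - 18*n + 72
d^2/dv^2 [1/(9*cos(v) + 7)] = 9*(9*sin(v)^2 + 7*cos(v) + 9)/(9*cos(v) + 7)^3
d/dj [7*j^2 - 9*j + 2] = 14*j - 9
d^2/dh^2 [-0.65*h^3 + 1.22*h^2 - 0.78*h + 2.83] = 2.44 - 3.9*h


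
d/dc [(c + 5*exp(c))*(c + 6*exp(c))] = 11*c*exp(c) + 2*c + 60*exp(2*c) + 11*exp(c)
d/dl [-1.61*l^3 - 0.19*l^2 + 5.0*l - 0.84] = -4.83*l^2 - 0.38*l + 5.0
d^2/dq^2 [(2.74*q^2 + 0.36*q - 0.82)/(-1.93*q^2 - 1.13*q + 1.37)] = (9.26940399999999*q^3 - 25.142496*q^2 + 5.018772*q - 4.969604)/(7.189057*q^6 + 12.627411*q^5 - 7.916088*q^4 - 16.484101*q^3 + 5.619192*q^2 + 6.362691*q - 2.571353)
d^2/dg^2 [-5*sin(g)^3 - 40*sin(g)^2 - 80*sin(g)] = 45*sin(g)^3 + 160*sin(g)^2 + 50*sin(g) - 80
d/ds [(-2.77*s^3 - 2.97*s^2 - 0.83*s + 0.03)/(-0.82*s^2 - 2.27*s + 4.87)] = (2.2714*s^4 + 12.5758*s^3 - 34.4084*s^2 - 28.8786*s - 3.974)/(0.6724*s^4 + 3.7228*s^3 - 2.8339*s^2 - 22.1098*s + 23.7169)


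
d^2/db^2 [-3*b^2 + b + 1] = -6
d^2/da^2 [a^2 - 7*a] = 2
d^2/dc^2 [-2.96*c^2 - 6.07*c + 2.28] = -5.92000000000000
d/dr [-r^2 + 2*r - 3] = 2 - 2*r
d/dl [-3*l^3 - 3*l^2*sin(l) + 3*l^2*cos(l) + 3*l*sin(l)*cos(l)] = -3*sqrt(2)*l^2*sin(l + pi/4) - 9*l^2 + 3*l*cos(2*l) + 6*sqrt(2)*l*cos(l + pi/4) + 3*sin(2*l)/2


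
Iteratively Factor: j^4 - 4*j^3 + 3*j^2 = (j)*(j^3 - 4*j^2 + 3*j) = j^2*(j^2 - 4*j + 3) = j^2*(j - 1)*(j - 3)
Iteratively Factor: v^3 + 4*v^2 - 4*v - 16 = (v + 2)*(v^2 + 2*v - 8) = (v + 2)*(v + 4)*(v - 2)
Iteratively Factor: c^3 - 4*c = (c)*(c^2 - 4) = c*(c + 2)*(c - 2)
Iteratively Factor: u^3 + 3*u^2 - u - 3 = (u - 1)*(u^2 + 4*u + 3) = (u - 1)*(u + 1)*(u + 3)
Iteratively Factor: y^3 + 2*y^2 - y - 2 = (y - 1)*(y^2 + 3*y + 2) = (y - 1)*(y + 2)*(y + 1)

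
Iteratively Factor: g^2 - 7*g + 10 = (g - 5)*(g - 2)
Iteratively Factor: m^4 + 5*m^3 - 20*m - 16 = (m + 1)*(m^3 + 4*m^2 - 4*m - 16) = (m - 2)*(m + 1)*(m^2 + 6*m + 8) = (m - 2)*(m + 1)*(m + 4)*(m + 2)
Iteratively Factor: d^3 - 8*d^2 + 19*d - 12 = (d - 3)*(d^2 - 5*d + 4) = (d - 3)*(d - 1)*(d - 4)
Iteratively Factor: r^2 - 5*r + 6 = (r - 2)*(r - 3)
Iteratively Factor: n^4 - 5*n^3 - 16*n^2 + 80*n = (n + 4)*(n^3 - 9*n^2 + 20*n) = (n - 4)*(n + 4)*(n^2 - 5*n) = n*(n - 4)*(n + 4)*(n - 5)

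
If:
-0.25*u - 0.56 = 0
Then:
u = -2.24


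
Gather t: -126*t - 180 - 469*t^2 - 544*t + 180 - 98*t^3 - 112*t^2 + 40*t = -98*t^3 - 581*t^2 - 630*t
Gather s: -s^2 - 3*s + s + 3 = -s^2 - 2*s + 3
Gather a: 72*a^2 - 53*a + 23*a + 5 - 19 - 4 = 72*a^2 - 30*a - 18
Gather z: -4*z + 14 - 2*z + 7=21 - 6*z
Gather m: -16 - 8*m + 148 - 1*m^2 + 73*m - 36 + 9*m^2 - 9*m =8*m^2 + 56*m + 96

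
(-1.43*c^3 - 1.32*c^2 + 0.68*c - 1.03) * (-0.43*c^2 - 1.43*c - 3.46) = 0.6149*c^5 + 2.6125*c^4 + 6.543*c^3 + 4.0377*c^2 - 0.8799*c + 3.5638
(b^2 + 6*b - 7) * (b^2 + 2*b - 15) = b^4 + 8*b^3 - 10*b^2 - 104*b + 105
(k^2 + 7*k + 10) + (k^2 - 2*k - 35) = 2*k^2 + 5*k - 25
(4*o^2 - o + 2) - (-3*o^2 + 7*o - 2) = 7*o^2 - 8*o + 4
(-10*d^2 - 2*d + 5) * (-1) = 10*d^2 + 2*d - 5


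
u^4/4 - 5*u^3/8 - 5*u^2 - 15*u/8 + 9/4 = (u/4 + 1/4)*(u - 6)*(u - 1/2)*(u + 3)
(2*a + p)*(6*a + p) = 12*a^2 + 8*a*p + p^2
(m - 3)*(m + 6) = m^2 + 3*m - 18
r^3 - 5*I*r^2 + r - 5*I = (r - 5*I)*(r - I)*(r + I)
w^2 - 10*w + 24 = (w - 6)*(w - 4)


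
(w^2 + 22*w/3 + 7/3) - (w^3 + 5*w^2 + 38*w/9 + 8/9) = -w^3 - 4*w^2 + 28*w/9 + 13/9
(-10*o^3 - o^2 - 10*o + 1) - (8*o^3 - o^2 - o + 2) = -18*o^3 - 9*o - 1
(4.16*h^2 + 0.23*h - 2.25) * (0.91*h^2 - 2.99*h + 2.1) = 3.7856*h^4 - 12.2291*h^3 + 6.0008*h^2 + 7.2105*h - 4.725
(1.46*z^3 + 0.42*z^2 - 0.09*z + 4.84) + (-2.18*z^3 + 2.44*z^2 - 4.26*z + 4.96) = -0.72*z^3 + 2.86*z^2 - 4.35*z + 9.8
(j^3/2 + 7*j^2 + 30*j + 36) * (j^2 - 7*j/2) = j^5/2 + 21*j^4/4 + 11*j^3/2 - 69*j^2 - 126*j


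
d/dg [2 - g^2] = -2*g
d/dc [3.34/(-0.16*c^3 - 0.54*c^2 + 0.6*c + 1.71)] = (1.6032*c^2 + 3.6072*c - 2.004)/(0.16*c^3 + 0.54*c^2 - 0.6*c - 1.71)^2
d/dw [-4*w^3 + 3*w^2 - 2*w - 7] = -12*w^2 + 6*w - 2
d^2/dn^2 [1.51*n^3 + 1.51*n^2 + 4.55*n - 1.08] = 9.06*n + 3.02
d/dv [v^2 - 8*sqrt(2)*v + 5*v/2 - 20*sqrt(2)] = 2*v - 8*sqrt(2) + 5/2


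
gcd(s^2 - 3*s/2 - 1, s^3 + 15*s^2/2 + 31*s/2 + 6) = s + 1/2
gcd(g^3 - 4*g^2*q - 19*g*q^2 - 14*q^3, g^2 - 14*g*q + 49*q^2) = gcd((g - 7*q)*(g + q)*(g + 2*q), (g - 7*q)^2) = -g + 7*q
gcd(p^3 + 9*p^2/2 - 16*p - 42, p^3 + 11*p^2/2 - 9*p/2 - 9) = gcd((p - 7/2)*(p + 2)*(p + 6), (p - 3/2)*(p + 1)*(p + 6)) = p + 6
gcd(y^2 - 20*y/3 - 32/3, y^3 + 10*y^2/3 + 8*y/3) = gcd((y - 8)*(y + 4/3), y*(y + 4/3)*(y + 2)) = y + 4/3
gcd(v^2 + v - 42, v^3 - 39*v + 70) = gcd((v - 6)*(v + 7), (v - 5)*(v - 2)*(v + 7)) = v + 7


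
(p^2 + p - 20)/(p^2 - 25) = (p - 4)/(p - 5)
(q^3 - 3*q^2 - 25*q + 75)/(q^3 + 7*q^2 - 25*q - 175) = (q - 3)/(q + 7)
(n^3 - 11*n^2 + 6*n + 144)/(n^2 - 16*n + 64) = (n^2 - 3*n - 18)/(n - 8)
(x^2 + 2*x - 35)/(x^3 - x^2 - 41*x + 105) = 1/(x - 3)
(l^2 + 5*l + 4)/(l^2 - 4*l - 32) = (l + 1)/(l - 8)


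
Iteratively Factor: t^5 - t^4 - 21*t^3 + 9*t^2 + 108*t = (t + 3)*(t^4 - 4*t^3 - 9*t^2 + 36*t) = t*(t + 3)*(t^3 - 4*t^2 - 9*t + 36) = t*(t - 4)*(t + 3)*(t^2 - 9) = t*(t - 4)*(t + 3)^2*(t - 3)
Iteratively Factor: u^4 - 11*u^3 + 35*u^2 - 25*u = (u)*(u^3 - 11*u^2 + 35*u - 25) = u*(u - 5)*(u^2 - 6*u + 5) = u*(u - 5)*(u - 1)*(u - 5)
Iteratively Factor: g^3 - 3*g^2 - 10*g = (g + 2)*(g^2 - 5*g) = g*(g + 2)*(g - 5)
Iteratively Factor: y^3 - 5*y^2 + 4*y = (y - 4)*(y^2 - y) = y*(y - 4)*(y - 1)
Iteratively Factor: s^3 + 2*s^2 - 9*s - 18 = (s + 2)*(s^2 - 9) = (s - 3)*(s + 2)*(s + 3)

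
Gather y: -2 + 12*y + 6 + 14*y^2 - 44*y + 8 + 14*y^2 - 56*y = 28*y^2 - 88*y + 12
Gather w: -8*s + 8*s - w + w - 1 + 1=0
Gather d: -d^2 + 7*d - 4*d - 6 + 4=-d^2 + 3*d - 2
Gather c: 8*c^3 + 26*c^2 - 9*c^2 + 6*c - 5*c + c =8*c^3 + 17*c^2 + 2*c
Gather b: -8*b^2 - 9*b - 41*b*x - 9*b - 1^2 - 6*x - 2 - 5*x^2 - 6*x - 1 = -8*b^2 + b*(-41*x - 18) - 5*x^2 - 12*x - 4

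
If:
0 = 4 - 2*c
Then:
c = 2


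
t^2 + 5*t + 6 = (t + 2)*(t + 3)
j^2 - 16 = (j - 4)*(j + 4)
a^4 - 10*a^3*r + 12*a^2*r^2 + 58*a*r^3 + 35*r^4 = (a - 7*r)*(a - 5*r)*(a + r)^2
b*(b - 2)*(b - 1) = b^3 - 3*b^2 + 2*b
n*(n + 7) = n^2 + 7*n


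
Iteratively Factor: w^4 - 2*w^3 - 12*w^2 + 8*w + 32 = (w - 4)*(w^3 + 2*w^2 - 4*w - 8) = (w - 4)*(w - 2)*(w^2 + 4*w + 4) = (w - 4)*(w - 2)*(w + 2)*(w + 2)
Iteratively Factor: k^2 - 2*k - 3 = (k - 3)*(k + 1)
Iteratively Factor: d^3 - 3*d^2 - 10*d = (d + 2)*(d^2 - 5*d) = (d - 5)*(d + 2)*(d)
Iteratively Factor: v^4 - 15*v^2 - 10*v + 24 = (v + 3)*(v^3 - 3*v^2 - 6*v + 8) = (v - 4)*(v + 3)*(v^2 + v - 2) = (v - 4)*(v - 1)*(v + 3)*(v + 2)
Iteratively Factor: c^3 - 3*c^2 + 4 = (c - 2)*(c^2 - c - 2) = (c - 2)^2*(c + 1)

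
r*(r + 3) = r^2 + 3*r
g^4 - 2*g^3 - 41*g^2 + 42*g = g*(g - 7)*(g - 1)*(g + 6)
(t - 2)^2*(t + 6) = t^3 + 2*t^2 - 20*t + 24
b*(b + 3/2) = b^2 + 3*b/2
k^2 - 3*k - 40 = (k - 8)*(k + 5)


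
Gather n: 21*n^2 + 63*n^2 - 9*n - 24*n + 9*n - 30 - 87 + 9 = 84*n^2 - 24*n - 108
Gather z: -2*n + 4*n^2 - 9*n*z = 4*n^2 - 9*n*z - 2*n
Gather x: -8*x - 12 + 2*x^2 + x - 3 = 2*x^2 - 7*x - 15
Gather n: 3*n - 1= 3*n - 1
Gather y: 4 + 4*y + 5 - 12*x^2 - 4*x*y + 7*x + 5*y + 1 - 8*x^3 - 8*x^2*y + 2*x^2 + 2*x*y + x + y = -8*x^3 - 10*x^2 + 8*x + y*(-8*x^2 - 2*x + 10) + 10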